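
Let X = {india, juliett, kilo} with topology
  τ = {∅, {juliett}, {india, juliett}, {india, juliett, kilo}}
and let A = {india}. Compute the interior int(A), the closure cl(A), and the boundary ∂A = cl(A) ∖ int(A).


int(A) = ∅, cl(A) = {india, kilo}, ∂A = {india, kilo}.

Closed sets in (X, τ) are complements of opens:
  closed(X, τ) = {∅, {kilo}, {india, kilo}, {india, juliett, kilo}}.
int(A) = ⋃ {U ∈ τ : U ⊆ A}. Opens contained in A: ∅.
Taking the union of these: int(A) = ∅.
cl(A) = ⋂ {C closed : A ⊆ C}. Closed sets containing A: {india, kilo}, {india, juliett, kilo}.
Intersecting these: cl(A) = {india, kilo}.
∂A = cl(A) ∖ int(A) = {india, kilo} ∖ ∅ = {india, kilo}.


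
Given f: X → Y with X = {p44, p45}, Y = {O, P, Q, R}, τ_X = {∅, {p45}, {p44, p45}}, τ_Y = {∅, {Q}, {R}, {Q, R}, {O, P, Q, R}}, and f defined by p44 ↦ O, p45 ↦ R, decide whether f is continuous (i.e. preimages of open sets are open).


f IS continuous.

Compute f^{-1}(U) for each U ∈ τ_Y:
  U = ∅: f^{-1}(U) = ∅ ∈ τ_X ✓.
  U = {Q}: f^{-1}(U) = ∅ ∈ τ_X ✓.
  U = {R}: f^{-1}(U) = {p45} ∈ τ_X ✓.
  U = {Q, R}: f^{-1}(U) = {p45} ∈ τ_X ✓.
  U = {O, P, Q, R}: f^{-1}(U) = {p44, p45} ∈ τ_X ✓.
Every preimage lies in τ_X, so f IS continuous.


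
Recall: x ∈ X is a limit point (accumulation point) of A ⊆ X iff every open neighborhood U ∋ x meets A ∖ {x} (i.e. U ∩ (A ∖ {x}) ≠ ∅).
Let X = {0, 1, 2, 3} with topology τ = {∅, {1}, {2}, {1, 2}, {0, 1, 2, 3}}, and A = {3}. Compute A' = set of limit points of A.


A' = {0}

For each x ∈ X, list the open sets U ∈ τ with x ∈ U, then check whether U ∩ (A ∖ {x}) ≠ ∅ for every such U.
  x = 0: opens ∋ x are {0, 1, 2, 3}; each meets A ∖ {0}, so x IS a limit point.
  x = 1: open {1} ∋ x has {1} ∩ (A ∖ {1}) = ∅, so x is NOT a limit point.
  x = 2: open {2} ∋ x has {2} ∩ (A ∖ {2}) = ∅, so x is NOT a limit point.
  x = 3: open {0, 1, 2, 3} ∋ x has {0, 1, 2, 3} ∩ (A ∖ {3}) = ∅, so x is NOT a limit point.
Collecting: A' = {0}.


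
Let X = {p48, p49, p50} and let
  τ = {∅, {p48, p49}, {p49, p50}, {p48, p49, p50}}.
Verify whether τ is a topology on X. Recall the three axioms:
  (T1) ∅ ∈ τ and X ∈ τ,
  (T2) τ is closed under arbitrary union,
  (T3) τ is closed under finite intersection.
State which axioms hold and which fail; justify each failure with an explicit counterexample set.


τ is NOT a topology on X.

Axiom (T1): ∅ ∈ τ? Yes; X ∈ τ? Yes.
Axiom (T2/T3): check pairwise unions and intersections of members of τ.
Counterexample for (T3): {p48, p49} ∩ {p49, p50} = {p49} ∉ τ. Therefore τ is NOT a topology.


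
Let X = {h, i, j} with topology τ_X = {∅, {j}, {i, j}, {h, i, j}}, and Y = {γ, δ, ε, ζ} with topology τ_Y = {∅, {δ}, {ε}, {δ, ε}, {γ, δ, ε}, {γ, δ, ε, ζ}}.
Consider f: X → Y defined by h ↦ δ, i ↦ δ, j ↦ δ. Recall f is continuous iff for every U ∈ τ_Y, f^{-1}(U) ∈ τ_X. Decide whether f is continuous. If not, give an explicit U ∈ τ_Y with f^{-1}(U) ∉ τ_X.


f IS continuous.

Compute f^{-1}(U) for each U ∈ τ_Y:
  U = ∅: f^{-1}(U) = ∅ ∈ τ_X ✓.
  U = {δ}: f^{-1}(U) = {h, i, j} ∈ τ_X ✓.
  U = {ε}: f^{-1}(U) = ∅ ∈ τ_X ✓.
  U = {δ, ε}: f^{-1}(U) = {h, i, j} ∈ τ_X ✓.
  U = {γ, δ, ε}: f^{-1}(U) = {h, i, j} ∈ τ_X ✓.
  U = {γ, δ, ε, ζ}: f^{-1}(U) = {h, i, j} ∈ τ_X ✓.
Every preimage lies in τ_X, so f IS continuous.


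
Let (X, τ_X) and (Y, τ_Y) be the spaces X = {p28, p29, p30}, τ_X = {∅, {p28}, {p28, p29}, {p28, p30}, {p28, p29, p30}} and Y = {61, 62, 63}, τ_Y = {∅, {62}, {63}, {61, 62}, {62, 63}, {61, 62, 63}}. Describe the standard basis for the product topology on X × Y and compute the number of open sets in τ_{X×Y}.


Basis B = {∅ × ∅, {p28} × {62}, {p28} × {63}, {p28} × {61, 62}, {p28} × {62, 63}, {p28, p29} × {62}, {p28, p30} × {62}, {p28, p29} × {63}, {p28, p30} × {63}, {p28} × {61, 62, 63}, {p28, p29, p30} × {62}, {p28, p29, p30} × {63}, {p28, p29} × {61, 62}, {p28, p30} × {61, 62}, {p28, p29} × {62, 63}, {p28, p30} × {62, 63}, {p28, p29} × {61, 62, 63}, {p28, p30} × {61, 62, 63}, {p28, p29, p30} × {61, 62}, {p28, p29, p30} × {62, 63}, {p28, p29, p30} × {61, 62, 63}}; |τ_{X×Y}| = 70.

Enumerate products U × V with U ∈ τ_X, V ∈ τ_Y (deduplicated):
  ∅ × ∅ = {} (∅)
  {p28} × {62} = {(p28,62)}
  {p28} × {63} = {(p28,63)}
  {p28} × {61, 62} = {(p28,61), (p28,62)}
  {p28} × {62, 63} = {(p28,62), (p28,63)}
  {p28, p29} × {62} = {(p28,62), (p29,62)}
  {p28, p30} × {62} = {(p28,62), (p30,62)}
  {p28, p29} × {63} = {(p28,63), (p29,63)}
  {p28, p30} × {63} = {(p28,63), (p30,63)}
  {p28} × {61, 62, 63} = {(p28,61), (p28,62), (p28,63)}
  {p28, p29, p30} × {62} = {(p28,62), (p29,62), (p30,62)}
  {p28, p29, p30} × {63} = {(p28,63), (p29,63), (p30,63)}
  {p28, p29} × {61, 62} = {(p28,61), (p28,62), (p29,61), (p29,62)}
  {p28, p30} × {61, 62} = {(p28,61), (p28,62), (p30,61), (p30,62)}
  {p28, p29} × {62, 63} = {(p28,62), (p28,63), (p29,62), (p29,63)}
  {p28, p30} × {62, 63} = {(p28,62), (p28,63), (p30,62), (p30,63)}
  {p28, p29} × {61, 62, 63} = {(p28,61), (p28,62), (p28,63), (p29,61), (p29,62), (p29,63)}
  {p28, p30} × {61, 62, 63} = {(p28,61), (p28,62), (p28,63), (p30,61), (p30,62), (p30,63)}
  {p28, p29, p30} × {61, 62} = {(p28,61), (p28,62), (p29,61), (p29,62), (p30,61), (p30,62)}
  {p28, p29, p30} × {62, 63} = {(p28,62), (p28,63), (p29,62), (p29,63), (p30,62), (p30,63)}
  {p28, p29, p30} × {61, 62, 63} = {(p28,61), (p28,62), (p28,63), (p29,61), (p29,62), (p29,63), (p30,61), (p30,62), (p30,63)}
These 21 distinct sets form the basis B.
Close under arbitrary unions to get τ_{X×Y}; counting gives |τ_{X×Y}| = 70.


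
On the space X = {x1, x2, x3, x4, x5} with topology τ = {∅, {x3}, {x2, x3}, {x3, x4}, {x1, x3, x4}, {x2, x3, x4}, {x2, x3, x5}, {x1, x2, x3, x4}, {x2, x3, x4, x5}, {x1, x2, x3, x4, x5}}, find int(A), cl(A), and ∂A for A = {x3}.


int(A) = {x3}, cl(A) = {x1, x2, x3, x4, x5}, ∂A = {x1, x2, x4, x5}.

Closed sets in (X, τ) are complements of opens:
  closed(X, τ) = {∅, {x1}, {x5}, {x1, x4}, {x1, x5}, {x2, x5}, {x1, x2, x5}, {x1, x4, x5}, {x1, x2, x4, x5}, {x1, x2, x3, x4, x5}}.
int(A) = ⋃ {U ∈ τ : U ⊆ A}. Opens contained in A: ∅, {x3}.
Taking the union of these: int(A) = {x3}.
cl(A) = ⋂ {C closed : A ⊆ C}. Closed sets containing A: {x1, x2, x3, x4, x5}.
Intersecting these: cl(A) = {x1, x2, x3, x4, x5}.
∂A = cl(A) ∖ int(A) = {x1, x2, x3, x4, x5} ∖ {x3} = {x1, x2, x4, x5}.


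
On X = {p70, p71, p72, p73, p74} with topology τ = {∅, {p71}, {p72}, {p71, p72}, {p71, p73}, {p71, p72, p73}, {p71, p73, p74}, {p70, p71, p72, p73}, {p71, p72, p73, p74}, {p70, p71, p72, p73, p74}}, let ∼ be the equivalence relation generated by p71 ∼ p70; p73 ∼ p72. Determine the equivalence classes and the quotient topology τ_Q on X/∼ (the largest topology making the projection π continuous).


X/∼ = {[p70=p71], [p72=p73], [p74]}; |τ_Q| = 3.

Equivalence classes: [p70=p71], [p72=p73], [p74].
Quotient map π: X → X/∼ sends p70 ↦ [p70=p71], p71 ↦ [p70=p71], p72 ↦ [p72=p73], p73 ↦ [p72=p73], p74 ↦ [p74].
For each subset V ⊆ X/∼, compute π^{-1}(V) ⊆ X and check whether π^{-1}(V) ∈ τ. V is open in τ_Q iff π^{-1}(V) ∈ τ.
  V = {}: π^{-1}(V) = ∅ ∈ τ ✓.
  V = {[p70=p71]}: π^{-1}(V) = {p70, p71} ∉ τ ✗.
  V = {[p72=p73]}: π^{-1}(V) = {p72, p73} ∉ τ ✗.
  V = {[p70=p71], [p72=p73]}: π^{-1}(V) = {p70, p71, p72, p73} ∈ τ ✓.
  V = {[p74]}: π^{-1}(V) = {p74} ∉ τ ✗.
  V = {[p70=p71], [p74]}: π^{-1}(V) = {p70, p71, p74} ∉ τ ✗.
  V = {[p72=p73], [p74]}: π^{-1}(V) = {p72, p73, p74} ∉ τ ✗.
  V = {[p70=p71], [p72=p73], [p74]}: π^{-1}(V) = {p70, p71, p72, p73, p74} ∈ τ ✓.
Open sets in the quotient: τ_Q = {{}, {[p70=p71], [p72=p73]}, {[p70=p71], [p72=p73], [p74]}} (3 elements).


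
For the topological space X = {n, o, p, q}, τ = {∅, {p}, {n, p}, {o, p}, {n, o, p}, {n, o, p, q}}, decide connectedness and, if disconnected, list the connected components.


(X, τ) is connected.

Find clopen sets (U ∈ τ with X ∖ U ∈ τ):
  U = ∅, X ∖ U = {n, o, p, q} — both open, so U is clopen.
  U = {n, o, p, q}, X ∖ U = ∅ — both open, so U is clopen.
Only trivial clopens (∅ and X) exist, so (X, τ) is connected.
Compute connected components by grouping points that agree on all clopens:
  component: {n, o, p, q}


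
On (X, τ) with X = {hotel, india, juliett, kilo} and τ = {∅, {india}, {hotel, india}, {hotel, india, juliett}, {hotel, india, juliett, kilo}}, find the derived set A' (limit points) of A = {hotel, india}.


A' = {hotel, juliett, kilo}

For each x ∈ X, list the open sets U ∈ τ with x ∈ U, then check whether U ∩ (A ∖ {x}) ≠ ∅ for every such U.
  x = hotel: opens ∋ x are {hotel, india}, {hotel, india, juliett}, {hotel, india, juliett, kilo}; each meets A ∖ {hotel}, so x IS a limit point.
  x = india: open {india} ∋ x has {india} ∩ (A ∖ {india}) = ∅, so x is NOT a limit point.
  x = juliett: opens ∋ x are {hotel, india, juliett}, {hotel, india, juliett, kilo}; each meets A ∖ {juliett}, so x IS a limit point.
  x = kilo: opens ∋ x are {hotel, india, juliett, kilo}; each meets A ∖ {kilo}, so x IS a limit point.
Collecting: A' = {hotel, juliett, kilo}.


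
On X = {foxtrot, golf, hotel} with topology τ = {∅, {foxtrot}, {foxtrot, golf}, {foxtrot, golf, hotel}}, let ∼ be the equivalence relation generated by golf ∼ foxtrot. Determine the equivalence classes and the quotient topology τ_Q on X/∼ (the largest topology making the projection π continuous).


X/∼ = {[foxtrot=golf], [hotel]}; |τ_Q| = 3.

Equivalence classes: [foxtrot=golf], [hotel].
Quotient map π: X → X/∼ sends foxtrot ↦ [foxtrot=golf], golf ↦ [foxtrot=golf], hotel ↦ [hotel].
For each subset V ⊆ X/∼, compute π^{-1}(V) ⊆ X and check whether π^{-1}(V) ∈ τ. V is open in τ_Q iff π^{-1}(V) ∈ τ.
  V = {}: π^{-1}(V) = ∅ ∈ τ ✓.
  V = {[foxtrot=golf]}: π^{-1}(V) = {foxtrot, golf} ∈ τ ✓.
  V = {[hotel]}: π^{-1}(V) = {hotel} ∉ τ ✗.
  V = {[foxtrot=golf], [hotel]}: π^{-1}(V) = {foxtrot, golf, hotel} ∈ τ ✓.
Open sets in the quotient: τ_Q = {{}, {[foxtrot=golf]}, {[foxtrot=golf], [hotel]}} (3 elements).


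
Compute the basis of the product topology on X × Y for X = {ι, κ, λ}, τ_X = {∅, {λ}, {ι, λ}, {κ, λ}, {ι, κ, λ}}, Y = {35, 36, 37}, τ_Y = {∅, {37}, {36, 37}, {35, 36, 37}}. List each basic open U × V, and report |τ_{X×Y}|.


Basis B = {∅ × ∅, {λ} × {37}, {ι, λ} × {37}, {κ, λ} × {37}, {λ} × {36, 37}, {ι, κ, λ} × {37}, {λ} × {35, 36, 37}, {ι, λ} × {36, 37}, {κ, λ} × {36, 37}, {ι, λ} × {35, 36, 37}, {ι, κ, λ} × {36, 37}, {κ, λ} × {35, 36, 37}, {ι, κ, λ} × {35, 36, 37}}; |τ_{X×Y}| = 30.

Enumerate products U × V with U ∈ τ_X, V ∈ τ_Y (deduplicated):
  ∅ × ∅ = {} (∅)
  {λ} × {37} = {(λ,37)}
  {ι, λ} × {37} = {(ι,37), (λ,37)}
  {κ, λ} × {37} = {(κ,37), (λ,37)}
  {λ} × {36, 37} = {(λ,36), (λ,37)}
  {ι, κ, λ} × {37} = {(ι,37), (κ,37), (λ,37)}
  {λ} × {35, 36, 37} = {(λ,35), (λ,36), (λ,37)}
  {ι, λ} × {36, 37} = {(ι,36), (ι,37), (λ,36), (λ,37)}
  {κ, λ} × {36, 37} = {(κ,36), (κ,37), (λ,36), (λ,37)}
  {ι, λ} × {35, 36, 37} = {(ι,35), (ι,36), (ι,37), (λ,35), (λ,36), (λ,37)}
  {ι, κ, λ} × {36, 37} = {(ι,36), (ι,37), (κ,36), (κ,37), (λ,36), (λ,37)}
  {κ, λ} × {35, 36, 37} = {(κ,35), (κ,36), (κ,37), (λ,35), (λ,36), (λ,37)}
  {ι, κ, λ} × {35, 36, 37} = {(ι,35), (ι,36), (ι,37), (κ,35), (κ,36), (κ,37), (λ,35), (λ,36), (λ,37)}
These 13 distinct sets form the basis B.
Close under arbitrary unions to get τ_{X×Y}; counting gives |τ_{X×Y}| = 30.


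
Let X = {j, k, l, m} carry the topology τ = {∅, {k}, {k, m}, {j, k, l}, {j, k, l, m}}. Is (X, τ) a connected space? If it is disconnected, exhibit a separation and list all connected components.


(X, τ) is connected.

Find clopen sets (U ∈ τ with X ∖ U ∈ τ):
  U = ∅, X ∖ U = {j, k, l, m} — both open, so U is clopen.
  U = {j, k, l, m}, X ∖ U = ∅ — both open, so U is clopen.
Only trivial clopens (∅ and X) exist, so (X, τ) is connected.
Compute connected components by grouping points that agree on all clopens:
  component: {j, k, l, m}


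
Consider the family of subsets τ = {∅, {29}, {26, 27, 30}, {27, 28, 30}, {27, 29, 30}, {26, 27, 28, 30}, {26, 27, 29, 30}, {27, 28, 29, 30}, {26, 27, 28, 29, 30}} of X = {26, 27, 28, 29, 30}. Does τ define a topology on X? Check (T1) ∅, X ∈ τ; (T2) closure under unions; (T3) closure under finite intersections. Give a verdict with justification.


τ is NOT a topology on X.

Axiom (T1): ∅ ∈ τ? Yes; X ∈ τ? Yes.
Axiom (T2/T3): check pairwise unions and intersections of members of τ.
Counterexample for (T3): {26, 27, 30} ∩ {27, 28, 30} = {27, 30} ∉ τ. Therefore τ is NOT a topology.


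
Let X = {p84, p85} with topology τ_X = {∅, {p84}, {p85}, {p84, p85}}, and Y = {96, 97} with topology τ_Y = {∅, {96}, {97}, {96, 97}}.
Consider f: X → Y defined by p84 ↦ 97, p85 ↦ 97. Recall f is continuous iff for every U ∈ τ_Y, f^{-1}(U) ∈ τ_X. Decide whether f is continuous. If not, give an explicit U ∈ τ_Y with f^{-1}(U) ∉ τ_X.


f IS continuous.

Compute f^{-1}(U) for each U ∈ τ_Y:
  U = ∅: f^{-1}(U) = ∅ ∈ τ_X ✓.
  U = {96}: f^{-1}(U) = ∅ ∈ τ_X ✓.
  U = {97}: f^{-1}(U) = {p84, p85} ∈ τ_X ✓.
  U = {96, 97}: f^{-1}(U) = {p84, p85} ∈ τ_X ✓.
Every preimage lies in τ_X, so f IS continuous.


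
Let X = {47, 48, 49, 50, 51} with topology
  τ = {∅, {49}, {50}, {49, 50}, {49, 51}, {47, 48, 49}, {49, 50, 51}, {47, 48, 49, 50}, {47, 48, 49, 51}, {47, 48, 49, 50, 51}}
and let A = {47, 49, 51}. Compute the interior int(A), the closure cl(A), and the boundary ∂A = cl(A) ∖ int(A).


int(A) = {49, 51}, cl(A) = {47, 48, 49, 51}, ∂A = {47, 48}.

Closed sets in (X, τ) are complements of opens:
  closed(X, τ) = {∅, {50}, {51}, {47, 48}, {50, 51}, {47, 48, 50}, {47, 48, 51}, {47, 48, 49, 51}, {47, 48, 50, 51}, {47, 48, 49, 50, 51}}.
int(A) = ⋃ {U ∈ τ : U ⊆ A}. Opens contained in A: ∅, {49}, {49, 51}.
Taking the union of these: int(A) = {49, 51}.
cl(A) = ⋂ {C closed : A ⊆ C}. Closed sets containing A: {47, 48, 49, 51}, {47, 48, 49, 50, 51}.
Intersecting these: cl(A) = {47, 48, 49, 51}.
∂A = cl(A) ∖ int(A) = {47, 48, 49, 51} ∖ {49, 51} = {47, 48}.


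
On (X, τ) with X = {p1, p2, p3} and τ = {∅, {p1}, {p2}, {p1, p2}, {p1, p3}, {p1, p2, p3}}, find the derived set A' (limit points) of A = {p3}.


A' = ∅

For each x ∈ X, list the open sets U ∈ τ with x ∈ U, then check whether U ∩ (A ∖ {x}) ≠ ∅ for every such U.
  x = p1: open {p1} ∋ x has {p1} ∩ (A ∖ {p1}) = ∅, so x is NOT a limit point.
  x = p2: open {p2} ∋ x has {p2} ∩ (A ∖ {p2}) = ∅, so x is NOT a limit point.
  x = p3: open {p1, p3} ∋ x has {p1, p3} ∩ (A ∖ {p3}) = ∅, so x is NOT a limit point.
Collecting: A' = ∅.


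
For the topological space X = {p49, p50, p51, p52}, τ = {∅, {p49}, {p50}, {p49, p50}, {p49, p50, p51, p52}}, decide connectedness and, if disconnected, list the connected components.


(X, τ) is connected.

Find clopen sets (U ∈ τ with X ∖ U ∈ τ):
  U = ∅, X ∖ U = {p49, p50, p51, p52} — both open, so U is clopen.
  U = {p49, p50, p51, p52}, X ∖ U = ∅ — both open, so U is clopen.
Only trivial clopens (∅ and X) exist, so (X, τ) is connected.
Compute connected components by grouping points that agree on all clopens:
  component: {p49, p50, p51, p52}


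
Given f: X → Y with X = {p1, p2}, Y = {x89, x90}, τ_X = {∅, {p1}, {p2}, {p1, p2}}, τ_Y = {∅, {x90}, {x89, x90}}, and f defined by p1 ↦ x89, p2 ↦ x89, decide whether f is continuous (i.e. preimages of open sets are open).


f IS continuous.

Compute f^{-1}(U) for each U ∈ τ_Y:
  U = ∅: f^{-1}(U) = ∅ ∈ τ_X ✓.
  U = {x90}: f^{-1}(U) = ∅ ∈ τ_X ✓.
  U = {x89, x90}: f^{-1}(U) = {p1, p2} ∈ τ_X ✓.
Every preimage lies in τ_X, so f IS continuous.


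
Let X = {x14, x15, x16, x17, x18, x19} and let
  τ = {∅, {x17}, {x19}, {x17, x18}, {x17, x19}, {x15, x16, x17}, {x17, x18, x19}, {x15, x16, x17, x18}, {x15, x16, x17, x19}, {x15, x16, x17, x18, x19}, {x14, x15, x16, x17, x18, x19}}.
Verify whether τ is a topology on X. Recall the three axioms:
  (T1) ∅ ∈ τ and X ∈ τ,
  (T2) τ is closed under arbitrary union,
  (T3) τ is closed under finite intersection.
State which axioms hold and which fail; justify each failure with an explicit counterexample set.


τ IS a topology on X.

Axiom (T1): ∅ ∈ τ? Yes; X ∈ τ? Yes.
Axiom (T2/T3): check pairwise unions and intersections of members of τ.
All pairwise intersections and unions checked — each lies in τ. Therefore τ satisfies (T1), (T2), (T3): it IS a topology on X.


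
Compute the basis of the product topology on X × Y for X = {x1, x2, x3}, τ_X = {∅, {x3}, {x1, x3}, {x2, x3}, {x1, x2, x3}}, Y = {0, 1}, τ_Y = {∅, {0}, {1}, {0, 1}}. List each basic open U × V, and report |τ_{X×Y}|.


Basis B = {∅ × ∅, {x3} × {0}, {x3} × {1}, {x1, x3} × {0}, {x1, x3} × {1}, {x2, x3} × {0}, {x2, x3} × {1}, {x3} × {0, 1}, {x1, x2, x3} × {0}, {x1, x2, x3} × {1}, {x1, x3} × {0, 1}, {x2, x3} × {0, 1}, {x1, x2, x3} × {0, 1}}; |τ_{X×Y}| = 25.

Enumerate products U × V with U ∈ τ_X, V ∈ τ_Y (deduplicated):
  ∅ × ∅ = {} (∅)
  {x3} × {0} = {(x3,0)}
  {x3} × {1} = {(x3,1)}
  {x1, x3} × {0} = {(x1,0), (x3,0)}
  {x1, x3} × {1} = {(x1,1), (x3,1)}
  {x2, x3} × {0} = {(x2,0), (x3,0)}
  {x2, x3} × {1} = {(x2,1), (x3,1)}
  {x3} × {0, 1} = {(x3,0), (x3,1)}
  {x1, x2, x3} × {0} = {(x1,0), (x2,0), (x3,0)}
  {x1, x2, x3} × {1} = {(x1,1), (x2,1), (x3,1)}
  {x1, x3} × {0, 1} = {(x1,0), (x1,1), (x3,0), (x3,1)}
  {x2, x3} × {0, 1} = {(x2,0), (x2,1), (x3,0), (x3,1)}
  {x1, x2, x3} × {0, 1} = {(x1,0), (x1,1), (x2,0), (x2,1), (x3,0), (x3,1)}
These 13 distinct sets form the basis B.
Close under arbitrary unions to get τ_{X×Y}; counting gives |τ_{X×Y}| = 25.


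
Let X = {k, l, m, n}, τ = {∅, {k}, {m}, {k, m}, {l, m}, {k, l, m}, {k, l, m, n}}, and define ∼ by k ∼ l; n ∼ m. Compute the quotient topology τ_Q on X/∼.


X/∼ = {[k=l], [m=n]}; |τ_Q| = 2.

Equivalence classes: [k=l], [m=n].
Quotient map π: X → X/∼ sends k ↦ [k=l], l ↦ [k=l], m ↦ [m=n], n ↦ [m=n].
For each subset V ⊆ X/∼, compute π^{-1}(V) ⊆ X and check whether π^{-1}(V) ∈ τ. V is open in τ_Q iff π^{-1}(V) ∈ τ.
  V = {}: π^{-1}(V) = ∅ ∈ τ ✓.
  V = {[k=l]}: π^{-1}(V) = {k, l} ∉ τ ✗.
  V = {[m=n]}: π^{-1}(V) = {m, n} ∉ τ ✗.
  V = {[k=l], [m=n]}: π^{-1}(V) = {k, l, m, n} ∈ τ ✓.
Open sets in the quotient: τ_Q = {{}, {[k=l], [m=n]}} (2 elements).


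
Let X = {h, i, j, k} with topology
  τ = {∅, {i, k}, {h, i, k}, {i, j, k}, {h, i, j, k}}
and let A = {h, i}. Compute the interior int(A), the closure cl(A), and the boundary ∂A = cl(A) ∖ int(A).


int(A) = ∅, cl(A) = {h, i, j, k}, ∂A = {h, i, j, k}.

Closed sets in (X, τ) are complements of opens:
  closed(X, τ) = {∅, {h}, {j}, {h, j}, {h, i, j, k}}.
int(A) = ⋃ {U ∈ τ : U ⊆ A}. Opens contained in A: ∅.
Taking the union of these: int(A) = ∅.
cl(A) = ⋂ {C closed : A ⊆ C}. Closed sets containing A: {h, i, j, k}.
Intersecting these: cl(A) = {h, i, j, k}.
∂A = cl(A) ∖ int(A) = {h, i, j, k} ∖ ∅ = {h, i, j, k}.


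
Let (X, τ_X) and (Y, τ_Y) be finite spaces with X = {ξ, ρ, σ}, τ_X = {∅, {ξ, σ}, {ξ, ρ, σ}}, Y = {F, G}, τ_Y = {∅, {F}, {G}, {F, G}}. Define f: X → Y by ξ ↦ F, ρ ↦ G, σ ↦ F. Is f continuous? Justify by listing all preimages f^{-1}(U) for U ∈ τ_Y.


f is NOT continuous.

Compute f^{-1}(U) for each U ∈ τ_Y:
  U = ∅: f^{-1}(U) = ∅ ∈ τ_X ✓.
  U = {F}: f^{-1}(U) = {ξ, σ} ∈ τ_X ✓.
  U = {G}: f^{-1}(U) = {ρ} ∉ τ_X ✗.
  U = {F, G}: f^{-1}(U) = {ξ, ρ, σ} ∈ τ_X ✓.
Found U = {G} with f^{-1}(U) = {ρ} not in τ_X. Therefore f is NOT continuous.


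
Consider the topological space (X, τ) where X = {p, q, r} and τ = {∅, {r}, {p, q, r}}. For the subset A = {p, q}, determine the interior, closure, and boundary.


int(A) = ∅, cl(A) = {p, q}, ∂A = {p, q}.

Closed sets in (X, τ) are complements of opens:
  closed(X, τ) = {∅, {p, q}, {p, q, r}}.
int(A) = ⋃ {U ∈ τ : U ⊆ A}. Opens contained in A: ∅.
Taking the union of these: int(A) = ∅.
cl(A) = ⋂ {C closed : A ⊆ C}. Closed sets containing A: {p, q}, {p, q, r}.
Intersecting these: cl(A) = {p, q}.
∂A = cl(A) ∖ int(A) = {p, q} ∖ ∅ = {p, q}.


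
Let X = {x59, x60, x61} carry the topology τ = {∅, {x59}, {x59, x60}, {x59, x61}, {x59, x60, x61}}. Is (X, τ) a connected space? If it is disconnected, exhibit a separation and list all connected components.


(X, τ) is connected.

Find clopen sets (U ∈ τ with X ∖ U ∈ τ):
  U = ∅, X ∖ U = {x59, x60, x61} — both open, so U is clopen.
  U = {x59, x60, x61}, X ∖ U = ∅ — both open, so U is clopen.
Only trivial clopens (∅ and X) exist, so (X, τ) is connected.
Compute connected components by grouping points that agree on all clopens:
  component: {x59, x60, x61}


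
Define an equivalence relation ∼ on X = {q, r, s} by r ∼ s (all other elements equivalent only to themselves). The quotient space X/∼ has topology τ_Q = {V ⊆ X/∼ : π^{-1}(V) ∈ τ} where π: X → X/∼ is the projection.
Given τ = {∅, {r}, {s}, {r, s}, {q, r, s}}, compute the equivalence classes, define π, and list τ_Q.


X/∼ = {[q], [r=s]}; |τ_Q| = 3.

Equivalence classes: [q], [r=s].
Quotient map π: X → X/∼ sends q ↦ [q], r ↦ [r=s], s ↦ [r=s].
For each subset V ⊆ X/∼, compute π^{-1}(V) ⊆ X and check whether π^{-1}(V) ∈ τ. V is open in τ_Q iff π^{-1}(V) ∈ τ.
  V = {}: π^{-1}(V) = ∅ ∈ τ ✓.
  V = {[q]}: π^{-1}(V) = {q} ∉ τ ✗.
  V = {[r=s]}: π^{-1}(V) = {r, s} ∈ τ ✓.
  V = {[q], [r=s]}: π^{-1}(V) = {q, r, s} ∈ τ ✓.
Open sets in the quotient: τ_Q = {{}, {[r=s]}, {[q], [r=s]}} (3 elements).


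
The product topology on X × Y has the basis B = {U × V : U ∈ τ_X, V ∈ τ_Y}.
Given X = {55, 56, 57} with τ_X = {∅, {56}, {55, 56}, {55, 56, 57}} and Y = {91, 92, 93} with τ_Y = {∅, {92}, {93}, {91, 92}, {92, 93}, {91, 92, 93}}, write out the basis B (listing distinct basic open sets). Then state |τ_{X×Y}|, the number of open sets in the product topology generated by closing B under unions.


Basis B = {∅ × ∅, {56} × {92}, {56} × {93}, {55, 56} × {92}, {55, 56} × {93}, {56} × {91, 92}, {56} × {92, 93}, {55, 56, 57} × {92}, {55, 56, 57} × {93}, {56} × {91, 92, 93}, {55, 56} × {91, 92}, {55, 56} × {92, 93}, {55, 56} × {91, 92, 93}, {55, 56, 57} × {91, 92}, {55, 56, 57} × {92, 93}, {55, 56, 57} × {91, 92, 93}}; |τ_{X×Y}| = 40.

Enumerate products U × V with U ∈ τ_X, V ∈ τ_Y (deduplicated):
  ∅ × ∅ = {} (∅)
  {56} × {92} = {(56,92)}
  {56} × {93} = {(56,93)}
  {55, 56} × {92} = {(55,92), (56,92)}
  {55, 56} × {93} = {(55,93), (56,93)}
  {56} × {91, 92} = {(56,91), (56,92)}
  {56} × {92, 93} = {(56,92), (56,93)}
  {55, 56, 57} × {92} = {(55,92), (56,92), (57,92)}
  {55, 56, 57} × {93} = {(55,93), (56,93), (57,93)}
  {56} × {91, 92, 93} = {(56,91), (56,92), (56,93)}
  {55, 56} × {91, 92} = {(55,91), (55,92), (56,91), (56,92)}
  {55, 56} × {92, 93} = {(55,92), (55,93), (56,92), (56,93)}
  {55, 56} × {91, 92, 93} = {(55,91), (55,92), (55,93), (56,91), (56,92), (56,93)}
  {55, 56, 57} × {91, 92} = {(55,91), (55,92), (56,91), (56,92), (57,91), (57,92)}
  {55, 56, 57} × {92, 93} = {(55,92), (55,93), (56,92), (56,93), (57,92), (57,93)}
  {55, 56, 57} × {91, 92, 93} = {(55,91), (55,92), (55,93), (56,91), (56,92), (56,93), (57,91), (57,92), (57,93)}
These 16 distinct sets form the basis B.
Close under arbitrary unions to get τ_{X×Y}; counting gives |τ_{X×Y}| = 40.


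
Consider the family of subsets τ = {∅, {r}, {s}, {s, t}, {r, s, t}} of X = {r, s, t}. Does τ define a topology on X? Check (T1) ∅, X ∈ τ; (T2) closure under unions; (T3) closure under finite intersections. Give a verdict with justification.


τ is NOT a topology on X.

Axiom (T1): ∅ ∈ τ? Yes; X ∈ τ? Yes.
Axiom (T2/T3): check pairwise unions and intersections of members of τ.
Counterexample for (T2): {r} ∪ {s} = {r, s} ∉ τ. Therefore τ is NOT a topology.


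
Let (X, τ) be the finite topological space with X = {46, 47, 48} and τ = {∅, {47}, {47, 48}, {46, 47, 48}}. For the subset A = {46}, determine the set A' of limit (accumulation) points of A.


A' = ∅

For each x ∈ X, list the open sets U ∈ τ with x ∈ U, then check whether U ∩ (A ∖ {x}) ≠ ∅ for every such U.
  x = 46: open {46, 47, 48} ∋ x has {46, 47, 48} ∩ (A ∖ {46}) = ∅, so x is NOT a limit point.
  x = 47: open {47} ∋ x has {47} ∩ (A ∖ {47}) = ∅, so x is NOT a limit point.
  x = 48: open {47, 48} ∋ x has {47, 48} ∩ (A ∖ {48}) = ∅, so x is NOT a limit point.
Collecting: A' = ∅.


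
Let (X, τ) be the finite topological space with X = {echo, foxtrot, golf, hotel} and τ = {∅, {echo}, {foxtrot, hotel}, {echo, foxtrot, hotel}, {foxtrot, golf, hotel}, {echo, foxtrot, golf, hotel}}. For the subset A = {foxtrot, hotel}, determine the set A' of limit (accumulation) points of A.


A' = {foxtrot, golf, hotel}

For each x ∈ X, list the open sets U ∈ τ with x ∈ U, then check whether U ∩ (A ∖ {x}) ≠ ∅ for every such U.
  x = echo: open {echo} ∋ x has {echo} ∩ (A ∖ {echo}) = ∅, so x is NOT a limit point.
  x = foxtrot: opens ∋ x are {foxtrot, hotel}, {echo, foxtrot, hotel}, {foxtrot, golf, hotel}, {echo, foxtrot, golf, hotel}; each meets A ∖ {foxtrot}, so x IS a limit point.
  x = golf: opens ∋ x are {foxtrot, golf, hotel}, {echo, foxtrot, golf, hotel}; each meets A ∖ {golf}, so x IS a limit point.
  x = hotel: opens ∋ x are {foxtrot, hotel}, {echo, foxtrot, hotel}, {foxtrot, golf, hotel}, {echo, foxtrot, golf, hotel}; each meets A ∖ {hotel}, so x IS a limit point.
Collecting: A' = {foxtrot, golf, hotel}.


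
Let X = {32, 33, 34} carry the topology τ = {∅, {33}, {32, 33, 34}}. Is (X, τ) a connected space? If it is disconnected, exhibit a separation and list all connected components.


(X, τ) is connected.

Find clopen sets (U ∈ τ with X ∖ U ∈ τ):
  U = ∅, X ∖ U = {32, 33, 34} — both open, so U is clopen.
  U = {32, 33, 34}, X ∖ U = ∅ — both open, so U is clopen.
Only trivial clopens (∅ and X) exist, so (X, τ) is connected.
Compute connected components by grouping points that agree on all clopens:
  component: {32, 33, 34}


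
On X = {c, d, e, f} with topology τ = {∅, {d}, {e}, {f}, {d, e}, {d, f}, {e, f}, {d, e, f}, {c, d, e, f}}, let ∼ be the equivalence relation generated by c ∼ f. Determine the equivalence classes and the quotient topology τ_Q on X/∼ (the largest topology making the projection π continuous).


X/∼ = {[c=f], [d], [e]}; |τ_Q| = 5.

Equivalence classes: [c=f], [d], [e].
Quotient map π: X → X/∼ sends c ↦ [c=f], d ↦ [d], e ↦ [e], f ↦ [c=f].
For each subset V ⊆ X/∼, compute π^{-1}(V) ⊆ X and check whether π^{-1}(V) ∈ τ. V is open in τ_Q iff π^{-1}(V) ∈ τ.
  V = {}: π^{-1}(V) = ∅ ∈ τ ✓.
  V = {[c=f]}: π^{-1}(V) = {c, f} ∉ τ ✗.
  V = {[d]}: π^{-1}(V) = {d} ∈ τ ✓.
  V = {[c=f], [d]}: π^{-1}(V) = {c, d, f} ∉ τ ✗.
  V = {[e]}: π^{-1}(V) = {e} ∈ τ ✓.
  V = {[c=f], [e]}: π^{-1}(V) = {c, e, f} ∉ τ ✗.
  V = {[d], [e]}: π^{-1}(V) = {d, e} ∈ τ ✓.
  V = {[c=f], [d], [e]}: π^{-1}(V) = {c, d, e, f} ∈ τ ✓.
Open sets in the quotient: τ_Q = {{}, {[d]}, {[e]}, {[d], [e]}, {[c=f], [d], [e]}} (5 elements).


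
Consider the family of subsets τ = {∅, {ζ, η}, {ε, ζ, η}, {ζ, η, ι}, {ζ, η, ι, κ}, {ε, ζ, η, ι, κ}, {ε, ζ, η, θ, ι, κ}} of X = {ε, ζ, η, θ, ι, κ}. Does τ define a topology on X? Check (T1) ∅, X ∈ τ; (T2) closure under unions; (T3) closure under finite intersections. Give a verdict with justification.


τ is NOT a topology on X.

Axiom (T1): ∅ ∈ τ? Yes; X ∈ τ? Yes.
Axiom (T2/T3): check pairwise unions and intersections of members of τ.
Counterexample for (T2): {ε, ζ, η} ∪ {ζ, η, ι} = {ε, ζ, η, ι} ∉ τ. Therefore τ is NOT a topology.


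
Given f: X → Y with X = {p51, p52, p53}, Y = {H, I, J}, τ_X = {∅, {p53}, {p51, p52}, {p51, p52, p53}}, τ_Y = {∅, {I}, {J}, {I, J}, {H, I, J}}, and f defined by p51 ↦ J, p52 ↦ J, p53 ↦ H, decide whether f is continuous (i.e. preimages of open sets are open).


f IS continuous.

Compute f^{-1}(U) for each U ∈ τ_Y:
  U = ∅: f^{-1}(U) = ∅ ∈ τ_X ✓.
  U = {I}: f^{-1}(U) = ∅ ∈ τ_X ✓.
  U = {J}: f^{-1}(U) = {p51, p52} ∈ τ_X ✓.
  U = {I, J}: f^{-1}(U) = {p51, p52} ∈ τ_X ✓.
  U = {H, I, J}: f^{-1}(U) = {p51, p52, p53} ∈ τ_X ✓.
Every preimage lies in τ_X, so f IS continuous.


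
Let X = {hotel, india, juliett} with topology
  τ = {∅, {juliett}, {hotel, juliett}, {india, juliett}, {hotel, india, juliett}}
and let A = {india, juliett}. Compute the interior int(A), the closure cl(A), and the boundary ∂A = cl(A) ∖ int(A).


int(A) = {india, juliett}, cl(A) = {hotel, india, juliett}, ∂A = {hotel}.

Closed sets in (X, τ) are complements of opens:
  closed(X, τ) = {∅, {hotel}, {india}, {hotel, india}, {hotel, india, juliett}}.
int(A) = ⋃ {U ∈ τ : U ⊆ A}. Opens contained in A: ∅, {juliett}, {india, juliett}.
Taking the union of these: int(A) = {india, juliett}.
cl(A) = ⋂ {C closed : A ⊆ C}. Closed sets containing A: {hotel, india, juliett}.
Intersecting these: cl(A) = {hotel, india, juliett}.
∂A = cl(A) ∖ int(A) = {hotel, india, juliett} ∖ {india, juliett} = {hotel}.


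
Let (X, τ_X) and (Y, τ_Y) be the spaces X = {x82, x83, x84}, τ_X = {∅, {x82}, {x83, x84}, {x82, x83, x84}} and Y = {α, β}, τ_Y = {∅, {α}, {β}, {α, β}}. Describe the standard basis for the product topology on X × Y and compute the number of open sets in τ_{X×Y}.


Basis B = {∅ × ∅, {x82} × {α}, {x82} × {β}, {x82} × {α, β}, {x83, x84} × {α}, {x83, x84} × {β}, {x82, x83, x84} × {α}, {x82, x83, x84} × {β}, {x83, x84} × {α, β}, {x82, x83, x84} × {α, β}}; |τ_{X×Y}| = 16.

Enumerate products U × V with U ∈ τ_X, V ∈ τ_Y (deduplicated):
  ∅ × ∅ = {} (∅)
  {x82} × {α} = {(x82,α)}
  {x82} × {β} = {(x82,β)}
  {x82} × {α, β} = {(x82,α), (x82,β)}
  {x83, x84} × {α} = {(x83,α), (x84,α)}
  {x83, x84} × {β} = {(x83,β), (x84,β)}
  {x82, x83, x84} × {α} = {(x82,α), (x83,α), (x84,α)}
  {x82, x83, x84} × {β} = {(x82,β), (x83,β), (x84,β)}
  {x83, x84} × {α, β} = {(x83,α), (x83,β), (x84,α), (x84,β)}
  {x82, x83, x84} × {α, β} = {(x82,α), (x82,β), (x83,α), (x83,β), (x84,α), (x84,β)}
These 10 distinct sets form the basis B.
Close under arbitrary unions to get τ_{X×Y}; counting gives |τ_{X×Y}| = 16.


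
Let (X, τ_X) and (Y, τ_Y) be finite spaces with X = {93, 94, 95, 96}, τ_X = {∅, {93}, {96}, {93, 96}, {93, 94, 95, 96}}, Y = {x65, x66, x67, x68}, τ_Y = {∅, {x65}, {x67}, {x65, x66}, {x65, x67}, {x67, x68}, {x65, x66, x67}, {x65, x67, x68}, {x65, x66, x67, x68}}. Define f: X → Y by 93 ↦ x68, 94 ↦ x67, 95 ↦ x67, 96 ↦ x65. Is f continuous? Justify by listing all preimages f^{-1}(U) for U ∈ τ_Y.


f is NOT continuous.

Compute f^{-1}(U) for each U ∈ τ_Y:
  U = ∅: f^{-1}(U) = ∅ ∈ τ_X ✓.
  U = {x65}: f^{-1}(U) = {96} ∈ τ_X ✓.
  U = {x67}: f^{-1}(U) = {94, 95} ∉ τ_X ✗.
  U = {x65, x66}: f^{-1}(U) = {96} ∈ τ_X ✓.
  U = {x65, x67}: f^{-1}(U) = {94, 95, 96} ∉ τ_X ✗.
  U = {x67, x68}: f^{-1}(U) = {93, 94, 95} ∉ τ_X ✗.
  U = {x65, x66, x67}: f^{-1}(U) = {94, 95, 96} ∉ τ_X ✗.
  U = {x65, x67, x68}: f^{-1}(U) = {93, 94, 95, 96} ∈ τ_X ✓.
  U = {x65, x66, x67, x68}: f^{-1}(U) = {93, 94, 95, 96} ∈ τ_X ✓.
Found U = {x67} with f^{-1}(U) = {94, 95} not in τ_X. Therefore f is NOT continuous.


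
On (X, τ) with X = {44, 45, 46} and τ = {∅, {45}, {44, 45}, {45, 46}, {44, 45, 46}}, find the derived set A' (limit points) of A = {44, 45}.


A' = {44, 46}

For each x ∈ X, list the open sets U ∈ τ with x ∈ U, then check whether U ∩ (A ∖ {x}) ≠ ∅ for every such U.
  x = 44: opens ∋ x are {44, 45}, {44, 45, 46}; each meets A ∖ {44}, so x IS a limit point.
  x = 45: open {45} ∋ x has {45} ∩ (A ∖ {45}) = ∅, so x is NOT a limit point.
  x = 46: opens ∋ x are {45, 46}, {44, 45, 46}; each meets A ∖ {46}, so x IS a limit point.
Collecting: A' = {44, 46}.


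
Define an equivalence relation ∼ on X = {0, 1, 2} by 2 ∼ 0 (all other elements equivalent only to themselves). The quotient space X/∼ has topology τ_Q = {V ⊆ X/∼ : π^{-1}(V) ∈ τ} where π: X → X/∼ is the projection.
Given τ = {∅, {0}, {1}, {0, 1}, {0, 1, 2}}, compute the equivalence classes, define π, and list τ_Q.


X/∼ = {[0=2], [1]}; |τ_Q| = 3.

Equivalence classes: [0=2], [1].
Quotient map π: X → X/∼ sends 0 ↦ [0=2], 1 ↦ [1], 2 ↦ [0=2].
For each subset V ⊆ X/∼, compute π^{-1}(V) ⊆ X and check whether π^{-1}(V) ∈ τ. V is open in τ_Q iff π^{-1}(V) ∈ τ.
  V = {}: π^{-1}(V) = ∅ ∈ τ ✓.
  V = {[0=2]}: π^{-1}(V) = {0, 2} ∉ τ ✗.
  V = {[1]}: π^{-1}(V) = {1} ∈ τ ✓.
  V = {[0=2], [1]}: π^{-1}(V) = {0, 1, 2} ∈ τ ✓.
Open sets in the quotient: τ_Q = {{}, {[1]}, {[0=2], [1]}} (3 elements).


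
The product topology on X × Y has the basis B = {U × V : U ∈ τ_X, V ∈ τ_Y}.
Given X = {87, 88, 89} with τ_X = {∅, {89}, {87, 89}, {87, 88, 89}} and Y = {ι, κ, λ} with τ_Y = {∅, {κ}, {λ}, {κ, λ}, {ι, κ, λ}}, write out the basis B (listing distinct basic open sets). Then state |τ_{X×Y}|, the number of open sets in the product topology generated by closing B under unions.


Basis B = {∅ × ∅, {89} × {κ}, {89} × {λ}, {87, 89} × {κ}, {87, 89} × {λ}, {89} × {κ, λ}, {87, 88, 89} × {κ}, {87, 88, 89} × {λ}, {89} × {ι, κ, λ}, {87, 89} × {κ, λ}, {87, 89} × {ι, κ, λ}, {87, 88, 89} × {κ, λ}, {87, 88, 89} × {ι, κ, λ}}; |τ_{X×Y}| = 30.

Enumerate products U × V with U ∈ τ_X, V ∈ τ_Y (deduplicated):
  ∅ × ∅ = {} (∅)
  {89} × {κ} = {(89,κ)}
  {89} × {λ} = {(89,λ)}
  {87, 89} × {κ} = {(87,κ), (89,κ)}
  {87, 89} × {λ} = {(87,λ), (89,λ)}
  {89} × {κ, λ} = {(89,κ), (89,λ)}
  {87, 88, 89} × {κ} = {(87,κ), (88,κ), (89,κ)}
  {87, 88, 89} × {λ} = {(87,λ), (88,λ), (89,λ)}
  {89} × {ι, κ, λ} = {(89,ι), (89,κ), (89,λ)}
  {87, 89} × {κ, λ} = {(87,κ), (87,λ), (89,κ), (89,λ)}
  {87, 89} × {ι, κ, λ} = {(87,ι), (87,κ), (87,λ), (89,ι), (89,κ), (89,λ)}
  {87, 88, 89} × {κ, λ} = {(87,κ), (87,λ), (88,κ), (88,λ), (89,κ), (89,λ)}
  {87, 88, 89} × {ι, κ, λ} = {(87,ι), (87,κ), (87,λ), (88,ι), (88,κ), (88,λ), (89,ι), (89,κ), (89,λ)}
These 13 distinct sets form the basis B.
Close under arbitrary unions to get τ_{X×Y}; counting gives |τ_{X×Y}| = 30.


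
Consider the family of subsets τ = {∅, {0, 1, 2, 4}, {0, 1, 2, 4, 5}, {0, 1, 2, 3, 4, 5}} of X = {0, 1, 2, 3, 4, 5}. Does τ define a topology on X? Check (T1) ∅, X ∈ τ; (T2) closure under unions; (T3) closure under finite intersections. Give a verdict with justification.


τ IS a topology on X.

Axiom (T1): ∅ ∈ τ? Yes; X ∈ τ? Yes.
Axiom (T2/T3): check pairwise unions and intersections of members of τ.
All pairwise intersections and unions checked — each lies in τ. Therefore τ satisfies (T1), (T2), (T3): it IS a topology on X.


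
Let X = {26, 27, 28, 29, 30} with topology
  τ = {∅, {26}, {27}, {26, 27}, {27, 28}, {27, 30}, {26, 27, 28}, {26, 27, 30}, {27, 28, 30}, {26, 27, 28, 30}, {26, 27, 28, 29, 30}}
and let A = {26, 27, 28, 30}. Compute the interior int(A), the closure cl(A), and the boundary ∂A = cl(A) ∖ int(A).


int(A) = {26, 27, 28, 30}, cl(A) = {26, 27, 28, 29, 30}, ∂A = {29}.

Closed sets in (X, τ) are complements of opens:
  closed(X, τ) = {∅, {29}, {26, 29}, {28, 29}, {29, 30}, {26, 28, 29}, {26, 29, 30}, {28, 29, 30}, {26, 28, 29, 30}, {27, 28, 29, 30}, {26, 27, 28, 29, 30}}.
int(A) = ⋃ {U ∈ τ : U ⊆ A}. Opens contained in A: ∅, {26}, {27}, {26, 27}, {27, 28}, {27, 30}, {26, 27, 28}, {26, 27, 30}, {27, 28, 30}, {26, 27, 28, 30}.
Taking the union of these: int(A) = {26, 27, 28, 30}.
cl(A) = ⋂ {C closed : A ⊆ C}. Closed sets containing A: {26, 27, 28, 29, 30}.
Intersecting these: cl(A) = {26, 27, 28, 29, 30}.
∂A = cl(A) ∖ int(A) = {26, 27, 28, 29, 30} ∖ {26, 27, 28, 30} = {29}.


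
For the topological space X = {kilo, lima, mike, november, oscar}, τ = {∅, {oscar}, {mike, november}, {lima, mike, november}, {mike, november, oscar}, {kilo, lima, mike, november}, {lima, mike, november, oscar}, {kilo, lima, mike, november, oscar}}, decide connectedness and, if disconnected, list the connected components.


(X, τ) is disconnected; components = [{oscar}, {kilo, lima, mike, november}].

Find clopen sets (U ∈ τ with X ∖ U ∈ τ):
  U = ∅, X ∖ U = {kilo, lima, mike, november, oscar} — both open, so U is clopen.
  U = {oscar}, X ∖ U = {kilo, lima, mike, november} — both open, so U is clopen.
  U = {kilo, lima, mike, november}, X ∖ U = {oscar} — both open, so U is clopen.
  U = {kilo, lima, mike, november, oscar}, X ∖ U = ∅ — both open, so U is clopen.
Nontrivial clopen(s) exist: e.g. {kilo, lima, mike, november}. So (X, τ) is disconnected.
Compute connected components by grouping points that agree on all clopens:
  component: {oscar}
  component: {kilo, lima, mike, november}


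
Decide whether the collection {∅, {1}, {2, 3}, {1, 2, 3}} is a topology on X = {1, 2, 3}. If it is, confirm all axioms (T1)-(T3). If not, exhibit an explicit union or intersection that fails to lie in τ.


τ IS a topology on X.

Axiom (T1): ∅ ∈ τ? Yes; X ∈ τ? Yes.
Axiom (T2/T3): check pairwise unions and intersections of members of τ.
All pairwise intersections and unions checked — each lies in τ. Therefore τ satisfies (T1), (T2), (T3): it IS a topology on X.


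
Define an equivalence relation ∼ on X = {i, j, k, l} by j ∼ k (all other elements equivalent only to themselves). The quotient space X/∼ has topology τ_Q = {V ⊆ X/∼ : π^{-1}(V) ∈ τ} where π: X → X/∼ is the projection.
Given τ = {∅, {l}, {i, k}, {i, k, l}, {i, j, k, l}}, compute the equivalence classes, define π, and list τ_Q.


X/∼ = {[i], [j=k], [l]}; |τ_Q| = 3.

Equivalence classes: [i], [j=k], [l].
Quotient map π: X → X/∼ sends i ↦ [i], j ↦ [j=k], k ↦ [j=k], l ↦ [l].
For each subset V ⊆ X/∼, compute π^{-1}(V) ⊆ X and check whether π^{-1}(V) ∈ τ. V is open in τ_Q iff π^{-1}(V) ∈ τ.
  V = {}: π^{-1}(V) = ∅ ∈ τ ✓.
  V = {[i]}: π^{-1}(V) = {i} ∉ τ ✗.
  V = {[j=k]}: π^{-1}(V) = {j, k} ∉ τ ✗.
  V = {[i], [j=k]}: π^{-1}(V) = {i, j, k} ∉ τ ✗.
  V = {[l]}: π^{-1}(V) = {l} ∈ τ ✓.
  V = {[i], [l]}: π^{-1}(V) = {i, l} ∉ τ ✗.
  V = {[j=k], [l]}: π^{-1}(V) = {j, k, l} ∉ τ ✗.
  V = {[i], [j=k], [l]}: π^{-1}(V) = {i, j, k, l} ∈ τ ✓.
Open sets in the quotient: τ_Q = {{}, {[l]}, {[i], [j=k], [l]}} (3 elements).


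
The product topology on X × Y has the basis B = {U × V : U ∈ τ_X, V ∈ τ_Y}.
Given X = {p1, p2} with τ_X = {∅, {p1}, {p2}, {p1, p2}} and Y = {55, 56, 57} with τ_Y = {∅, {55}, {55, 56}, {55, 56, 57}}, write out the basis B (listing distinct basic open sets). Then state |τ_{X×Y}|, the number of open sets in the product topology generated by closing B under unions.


Basis B = {∅ × ∅, {p1} × {55}, {p2} × {55}, {p1} × {55, 56}, {p1, p2} × {55}, {p2} × {55, 56}, {p1} × {55, 56, 57}, {p2} × {55, 56, 57}, {p1, p2} × {55, 56}, {p1, p2} × {55, 56, 57}}; |τ_{X×Y}| = 16.

Enumerate products U × V with U ∈ τ_X, V ∈ τ_Y (deduplicated):
  ∅ × ∅ = {} (∅)
  {p1} × {55} = {(p1,55)}
  {p2} × {55} = {(p2,55)}
  {p1} × {55, 56} = {(p1,55), (p1,56)}
  {p1, p2} × {55} = {(p1,55), (p2,55)}
  {p2} × {55, 56} = {(p2,55), (p2,56)}
  {p1} × {55, 56, 57} = {(p1,55), (p1,56), (p1,57)}
  {p2} × {55, 56, 57} = {(p2,55), (p2,56), (p2,57)}
  {p1, p2} × {55, 56} = {(p1,55), (p1,56), (p2,55), (p2,56)}
  {p1, p2} × {55, 56, 57} = {(p1,55), (p1,56), (p1,57), (p2,55), (p2,56), (p2,57)}
These 10 distinct sets form the basis B.
Close under arbitrary unions to get τ_{X×Y}; counting gives |τ_{X×Y}| = 16.
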